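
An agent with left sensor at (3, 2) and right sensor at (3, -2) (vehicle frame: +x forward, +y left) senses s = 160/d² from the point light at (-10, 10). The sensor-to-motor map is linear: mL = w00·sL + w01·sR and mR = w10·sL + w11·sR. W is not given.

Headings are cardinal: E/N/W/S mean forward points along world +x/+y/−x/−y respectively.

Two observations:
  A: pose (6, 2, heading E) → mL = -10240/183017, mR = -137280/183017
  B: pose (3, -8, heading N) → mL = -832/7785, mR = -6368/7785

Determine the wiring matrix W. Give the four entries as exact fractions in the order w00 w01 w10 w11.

-1 1 -1 -1

obs A: pose=(6,2,E) → sL=160/397, sR=160/461, mL=-10240/183017, mR=-137280/183017
obs B: pose=(3,-8,N) → sL=80/173, sR=16/45, mL=-832/7785, mR=-6368/7785
sensor matrix S = [[160/397, 160/461], [80/173, 16/45]]; det S = -4900864/284957469
solve [mL_A; mL_B] = S·[w00; w01] and [mR_A; mR_B] = S·[w10; w11]:
  w00 = -1, w01 = 1, w10 = -1, w11 = -1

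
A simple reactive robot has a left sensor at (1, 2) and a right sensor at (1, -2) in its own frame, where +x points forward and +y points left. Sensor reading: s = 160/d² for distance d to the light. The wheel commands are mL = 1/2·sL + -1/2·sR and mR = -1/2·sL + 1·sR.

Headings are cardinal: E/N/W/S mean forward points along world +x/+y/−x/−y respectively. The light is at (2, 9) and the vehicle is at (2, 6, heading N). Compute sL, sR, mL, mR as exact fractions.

left sensor world pos  = (0, 7); dL² = 8
right sensor world pos = (4, 7); dR² = 8
sL = 160/8 = 20
sR = 160/8 = 20
mL = 1/2·sL + -1/2·sR = 0
mR = -1/2·sL + 1·sR = 10

20 20 0 10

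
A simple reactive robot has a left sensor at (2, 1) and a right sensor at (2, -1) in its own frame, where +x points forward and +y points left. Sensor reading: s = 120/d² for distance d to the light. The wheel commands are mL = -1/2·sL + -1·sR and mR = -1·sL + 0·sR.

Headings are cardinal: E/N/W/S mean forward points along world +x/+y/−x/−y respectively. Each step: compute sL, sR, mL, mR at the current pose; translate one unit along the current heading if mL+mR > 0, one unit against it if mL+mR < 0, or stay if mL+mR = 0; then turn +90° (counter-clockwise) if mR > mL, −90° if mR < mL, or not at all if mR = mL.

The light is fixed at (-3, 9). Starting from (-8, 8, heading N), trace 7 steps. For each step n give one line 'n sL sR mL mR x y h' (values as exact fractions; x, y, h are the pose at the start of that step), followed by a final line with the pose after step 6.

n=0: pose=(-8,8,N); sL=120/37, sR=120/17; mL=-5460/629, mR=-120/37; mL+mR=-7500/629 → advance -1; mR−mL=3420/629 → turn +1·90°
n=1: pose=(-8,7,W); sL=60/29, sR=12/5; mL=-498/145, mR=-60/29; mL+mR=-798/145 → advance -1; mR−mL=198/145 → turn +1·90°
n=2: pose=(-7,7,S); sL=24/5, sR=120/41; mL=-1092/205, mR=-24/5; mL+mR=-2076/205 → advance -1; mR−mL=108/205 → turn +1·90°
n=3: pose=(-7,8,E); sL=30, sR=15; mL=-30, mR=-30; mL+mR=-60 → advance -1; mR−mL=0 → turn +0·90°
n=4: pose=(-8,8,E); sL=40/3, sR=120/13; mL=-620/39, mR=-40/3; mL+mR=-380/13 → advance -1; mR−mL=100/39 → turn +1·90°
n=5: pose=(-9,8,N); sL=12/5, sR=60/13; mL=-378/65, mR=-12/5; mL+mR=-534/65 → advance -1; mR−mL=222/65 → turn +1·90°
n=6: pose=(-9,7,W); sL=120/73, sR=24/13; mL=-2532/949, mR=-120/73; mL+mR=-4092/949 → advance -1; mR−mL=972/949 → turn +1·90°

0 120/37 120/17 -5460/629 -120/37 -8 8 N
1 60/29 12/5 -498/145 -60/29 -8 7 W
2 24/5 120/41 -1092/205 -24/5 -7 7 S
3 30 15 -30 -30 -7 8 E
4 40/3 120/13 -620/39 -40/3 -8 8 E
5 12/5 60/13 -378/65 -12/5 -9 8 N
6 120/73 24/13 -2532/949 -120/73 -9 7 W
final -8 7 S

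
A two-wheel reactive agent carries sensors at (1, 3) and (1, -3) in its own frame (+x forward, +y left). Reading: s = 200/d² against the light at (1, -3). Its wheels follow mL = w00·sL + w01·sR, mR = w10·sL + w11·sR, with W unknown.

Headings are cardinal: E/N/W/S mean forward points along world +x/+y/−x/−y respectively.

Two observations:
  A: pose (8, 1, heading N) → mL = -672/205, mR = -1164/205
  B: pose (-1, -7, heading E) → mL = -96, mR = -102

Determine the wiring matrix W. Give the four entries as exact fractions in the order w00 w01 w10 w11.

-1 1 -1 -1/2

obs A: pose=(8,1,N) → sL=200/41, sR=8/5, mL=-672/205, mR=-1164/205
obs B: pose=(-1,-7,E) → sL=100, sR=4, mL=-96, mR=-102
sensor matrix S = [[200/41, 8/5], [100, 4]]; det S = -5760/41
solve [mL_A; mL_B] = S·[w00; w01] and [mR_A; mR_B] = S·[w10; w11]:
  w00 = -1, w01 = 1, w10 = -1, w11 = -1/2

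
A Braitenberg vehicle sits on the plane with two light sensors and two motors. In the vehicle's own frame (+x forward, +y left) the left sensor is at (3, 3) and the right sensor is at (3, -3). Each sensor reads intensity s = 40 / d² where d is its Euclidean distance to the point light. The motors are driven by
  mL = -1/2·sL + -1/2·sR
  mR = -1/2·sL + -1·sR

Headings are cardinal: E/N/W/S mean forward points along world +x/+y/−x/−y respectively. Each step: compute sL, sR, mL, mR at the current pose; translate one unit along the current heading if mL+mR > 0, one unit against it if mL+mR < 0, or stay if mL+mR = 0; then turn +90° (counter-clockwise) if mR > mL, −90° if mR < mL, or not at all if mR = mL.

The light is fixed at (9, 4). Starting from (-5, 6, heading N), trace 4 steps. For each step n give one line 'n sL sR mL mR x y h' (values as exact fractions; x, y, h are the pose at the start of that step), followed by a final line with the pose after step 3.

0 20/157 20/73 -2300/11461 -3870/11461 -5 6 N
1 40/137 8/25 -1048/3425 -1596/3425 -5 5 E
2 10/37 5/41 -595/3034 -390/1517 -6 5 S
3 8/65 40/349 -2696/22685 -3996/22685 -6 6 W
final -5 6 N

n=0: pose=(-5,6,N); sL=20/157, sR=20/73; mL=-2300/11461, mR=-3870/11461; mL+mR=-6170/11461 → advance -1; mR−mL=-10/73 → turn -1·90°
n=1: pose=(-5,5,E); sL=40/137, sR=8/25; mL=-1048/3425, mR=-1596/3425; mL+mR=-2644/3425 → advance -1; mR−mL=-4/25 → turn -1·90°
n=2: pose=(-6,5,S); sL=10/37, sR=5/41; mL=-595/3034, mR=-390/1517; mL+mR=-1375/3034 → advance -1; mR−mL=-5/82 → turn -1·90°
n=3: pose=(-6,6,W); sL=8/65, sR=40/349; mL=-2696/22685, mR=-3996/22685; mL+mR=-6692/22685 → advance -1; mR−mL=-20/349 → turn -1·90°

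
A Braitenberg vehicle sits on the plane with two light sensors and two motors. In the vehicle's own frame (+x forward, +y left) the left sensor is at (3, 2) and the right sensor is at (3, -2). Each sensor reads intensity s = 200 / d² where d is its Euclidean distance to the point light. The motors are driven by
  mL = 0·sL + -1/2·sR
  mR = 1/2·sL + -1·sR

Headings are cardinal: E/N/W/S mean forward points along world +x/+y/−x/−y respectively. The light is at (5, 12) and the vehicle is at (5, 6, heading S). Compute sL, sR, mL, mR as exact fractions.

40/17 40/17 -20/17 -20/17

left sensor world pos  = (7, 3); dL² = 85
right sensor world pos = (3, 3); dR² = 85
sL = 200/85 = 40/17
sR = 200/85 = 40/17
mL = 0·sL + -1/2·sR = -20/17
mR = 1/2·sL + -1·sR = -20/17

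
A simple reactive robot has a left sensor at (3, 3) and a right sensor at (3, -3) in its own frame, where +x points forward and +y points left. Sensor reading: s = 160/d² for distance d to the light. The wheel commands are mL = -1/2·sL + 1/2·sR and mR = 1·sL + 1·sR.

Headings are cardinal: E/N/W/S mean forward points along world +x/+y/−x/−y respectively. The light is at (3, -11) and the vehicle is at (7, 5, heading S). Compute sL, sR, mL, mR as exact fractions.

80/109 16/17 192/1853 3104/1853

left sensor world pos  = (10, 2); dL² = 218
right sensor world pos = (4, 2); dR² = 170
sL = 160/218 = 80/109
sR = 160/170 = 16/17
mL = -1/2·sL + 1/2·sR = 192/1853
mR = 1·sL + 1·sR = 3104/1853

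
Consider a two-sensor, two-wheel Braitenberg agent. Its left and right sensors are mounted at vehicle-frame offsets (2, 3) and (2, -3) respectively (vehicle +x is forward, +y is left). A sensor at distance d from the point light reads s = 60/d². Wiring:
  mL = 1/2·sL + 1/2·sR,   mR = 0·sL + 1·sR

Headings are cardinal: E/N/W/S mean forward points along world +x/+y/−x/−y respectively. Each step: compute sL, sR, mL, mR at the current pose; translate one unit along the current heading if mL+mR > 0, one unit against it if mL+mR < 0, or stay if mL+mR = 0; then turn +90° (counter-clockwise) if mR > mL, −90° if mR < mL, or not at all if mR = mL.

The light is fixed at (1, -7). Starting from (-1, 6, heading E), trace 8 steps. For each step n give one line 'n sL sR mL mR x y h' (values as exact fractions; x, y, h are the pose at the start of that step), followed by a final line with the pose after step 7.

n=0: pose=(-1,6,E); sL=15/64, sR=3/5; mL=267/640, mR=3/5; mL+mR=651/640 → advance +1; mR−mL=117/640 → turn +1·90°
n=1: pose=(0,6,N); sL=60/241, sR=60/229; mL=14100/55189, mR=60/229; mL+mR=28560/55189 → advance +1; mR−mL=360/55189 → turn +1·90°
n=2: pose=(0,7,W); sL=6/13, sR=30/149; mL=642/1937, mR=30/149; mL+mR=1032/1937 → advance +1; mR−mL=-252/1937 → turn -1·90°
n=3: pose=(-1,7,N); sL=60/281, sR=60/257; mL=16140/72217, mR=60/257; mL+mR=33000/72217 → advance +1; mR−mL=720/72217 → turn +1·90°
n=4: pose=(-1,8,W); sL=3/8, sR=3/17; mL=75/272, mR=3/17; mL+mR=123/272 → advance +1; mR−mL=-27/272 → turn -1·90°
n=5: pose=(-2,8,N); sL=12/65, sR=60/289; mL=3684/18785, mR=60/289; mL+mR=7584/18785 → advance +1; mR−mL=216/18785 → turn +1·90°
n=6: pose=(-2,9,W); sL=30/97, sR=30/193; mL=4350/18721, mR=30/193; mL+mR=7260/18721 → advance +1; mR−mL=-1440/18721 → turn -1·90°
n=7: pose=(-3,9,N); sL=60/373, sR=12/65; mL=4188/24245, mR=12/65; mL+mR=8664/24245 → advance +1; mR−mL=288/24245 → turn +1·90°

0 15/64 3/5 267/640 3/5 -1 6 E
1 60/241 60/229 14100/55189 60/229 0 6 N
2 6/13 30/149 642/1937 30/149 0 7 W
3 60/281 60/257 16140/72217 60/257 -1 7 N
4 3/8 3/17 75/272 3/17 -1 8 W
5 12/65 60/289 3684/18785 60/289 -2 8 N
6 30/97 30/193 4350/18721 30/193 -2 9 W
7 60/373 12/65 4188/24245 12/65 -3 9 N
final -3 10 W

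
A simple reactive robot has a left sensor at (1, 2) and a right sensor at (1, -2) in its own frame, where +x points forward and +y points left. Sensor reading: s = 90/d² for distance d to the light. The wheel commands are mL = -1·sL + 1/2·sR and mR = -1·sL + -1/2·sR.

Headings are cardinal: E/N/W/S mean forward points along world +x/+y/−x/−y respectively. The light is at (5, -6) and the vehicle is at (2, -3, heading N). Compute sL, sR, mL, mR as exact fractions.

90/41 90/17 315/697 -3375/697

left sensor world pos  = (0, -2); dL² = 41
right sensor world pos = (4, -2); dR² = 17
sL = 90/41 = 90/41
sR = 90/17 = 90/17
mL = -1·sL + 1/2·sR = 315/697
mR = -1·sL + -1/2·sR = -3375/697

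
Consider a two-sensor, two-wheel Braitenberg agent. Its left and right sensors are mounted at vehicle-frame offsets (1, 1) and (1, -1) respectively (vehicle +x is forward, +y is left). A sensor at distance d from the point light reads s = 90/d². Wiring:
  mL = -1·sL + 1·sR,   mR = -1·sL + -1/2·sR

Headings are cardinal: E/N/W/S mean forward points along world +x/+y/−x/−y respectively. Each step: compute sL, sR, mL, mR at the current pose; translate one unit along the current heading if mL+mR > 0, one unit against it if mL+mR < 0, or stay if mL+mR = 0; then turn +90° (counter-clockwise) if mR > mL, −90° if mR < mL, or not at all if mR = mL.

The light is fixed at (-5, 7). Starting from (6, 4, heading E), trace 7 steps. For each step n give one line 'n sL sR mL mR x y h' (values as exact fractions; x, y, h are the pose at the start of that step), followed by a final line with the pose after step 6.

n=0: pose=(6,4,E); sL=45/74, sR=9/16; mL=-27/592, mR=-1053/1184; mL+mR=-1107/1184 → advance -1; mR−mL=-27/32 → turn -1·90°
n=1: pose=(5,4,S); sL=90/137, sR=90/97; mL=3600/13289, mR=-14895/13289; mL+mR=-11295/13289 → advance -1; mR−mL=-135/97 → turn -1·90°
n=2: pose=(5,5,W); sL=1, sR=45/41; mL=4/41, mR=-127/82; mL+mR=-119/82 → advance -1; mR−mL=-135/82 → turn -1·90°
n=3: pose=(6,5,N); sL=90/101, sR=18/29; mL=-792/2929, mR=-3519/2929; mL+mR=-4311/2929 → advance -1; mR−mL=-27/29 → turn -1·90°
n=4: pose=(6,4,E); sL=45/74, sR=9/16; mL=-27/592, mR=-1053/1184; mL+mR=-1107/1184 → advance -1; mR−mL=-27/32 → turn -1·90°
n=5: pose=(5,4,S); sL=90/137, sR=90/97; mL=3600/13289, mR=-14895/13289; mL+mR=-11295/13289 → advance -1; mR−mL=-135/97 → turn -1·90°
n=6: pose=(5,5,W); sL=1, sR=45/41; mL=4/41, mR=-127/82; mL+mR=-119/82 → advance -1; mR−mL=-135/82 → turn -1·90°

0 45/74 9/16 -27/592 -1053/1184 6 4 E
1 90/137 90/97 3600/13289 -14895/13289 5 4 S
2 1 45/41 4/41 -127/82 5 5 W
3 90/101 18/29 -792/2929 -3519/2929 6 5 N
4 45/74 9/16 -27/592 -1053/1184 6 4 E
5 90/137 90/97 3600/13289 -14895/13289 5 4 S
6 1 45/41 4/41 -127/82 5 5 W
final 6 5 N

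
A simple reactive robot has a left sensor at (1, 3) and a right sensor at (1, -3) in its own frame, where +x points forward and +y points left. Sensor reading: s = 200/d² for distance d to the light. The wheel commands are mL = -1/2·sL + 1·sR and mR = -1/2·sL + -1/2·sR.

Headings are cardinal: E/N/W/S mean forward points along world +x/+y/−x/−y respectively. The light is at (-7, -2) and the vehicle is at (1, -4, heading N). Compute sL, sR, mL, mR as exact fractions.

100/13 100/61 -1750/793 -3700/793

left sensor world pos  = (-2, -3); dL² = 26
right sensor world pos = (4, -3); dR² = 122
sL = 200/26 = 100/13
sR = 200/122 = 100/61
mL = -1/2·sL + 1·sR = -1750/793
mR = -1/2·sL + -1/2·sR = -3700/793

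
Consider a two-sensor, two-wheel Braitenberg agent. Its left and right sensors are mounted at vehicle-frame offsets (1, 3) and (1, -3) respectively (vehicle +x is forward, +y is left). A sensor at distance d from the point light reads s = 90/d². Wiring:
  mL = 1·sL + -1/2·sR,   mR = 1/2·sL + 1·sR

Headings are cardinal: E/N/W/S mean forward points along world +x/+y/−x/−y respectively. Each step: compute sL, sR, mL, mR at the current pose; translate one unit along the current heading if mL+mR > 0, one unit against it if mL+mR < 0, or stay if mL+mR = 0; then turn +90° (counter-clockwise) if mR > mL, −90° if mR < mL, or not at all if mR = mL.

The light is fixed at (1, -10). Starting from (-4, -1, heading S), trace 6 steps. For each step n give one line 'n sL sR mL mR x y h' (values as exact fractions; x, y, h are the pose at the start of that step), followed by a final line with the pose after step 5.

n=0: pose=(-4,-1,S); sL=45/34, sR=45/64; mL=2115/2176, mR=1485/1088; mL+mR=5085/2176 → advance +1; mR−mL=855/2176 → turn +1·90°
n=1: pose=(-4,-2,E); sL=90/137, sR=90/41; mL=-2475/5617, mR=14175/5617; mL+mR=11700/5617 → advance +1; mR−mL=16650/5617 → turn +1·90°
n=2: pose=(-3,-2,N); sL=9/13, sR=45/41; mL=153/1066, mR=1539/1066; mL+mR=846/533 → advance +1; mR−mL=693/533 → turn +1·90°
n=3: pose=(-3,-1,W); sL=90/61, sR=90/169; mL=12465/10309, mR=13095/10309; mL+mR=25560/10309 → advance +1; mR−mL=630/10309 → turn +1·90°
n=4: pose=(-4,-1,S); sL=45/34, sR=45/64; mL=2115/2176, mR=1485/1088; mL+mR=5085/2176 → advance +1; mR−mL=855/2176 → turn +1·90°
n=5: pose=(-4,-2,E); sL=90/137, sR=90/41; mL=-2475/5617, mR=14175/5617; mL+mR=11700/5617 → advance +1; mR−mL=16650/5617 → turn +1·90°

0 45/34 45/64 2115/2176 1485/1088 -4 -1 S
1 90/137 90/41 -2475/5617 14175/5617 -4 -2 E
2 9/13 45/41 153/1066 1539/1066 -3 -2 N
3 90/61 90/169 12465/10309 13095/10309 -3 -1 W
4 45/34 45/64 2115/2176 1485/1088 -4 -1 S
5 90/137 90/41 -2475/5617 14175/5617 -4 -2 E
final -3 -2 N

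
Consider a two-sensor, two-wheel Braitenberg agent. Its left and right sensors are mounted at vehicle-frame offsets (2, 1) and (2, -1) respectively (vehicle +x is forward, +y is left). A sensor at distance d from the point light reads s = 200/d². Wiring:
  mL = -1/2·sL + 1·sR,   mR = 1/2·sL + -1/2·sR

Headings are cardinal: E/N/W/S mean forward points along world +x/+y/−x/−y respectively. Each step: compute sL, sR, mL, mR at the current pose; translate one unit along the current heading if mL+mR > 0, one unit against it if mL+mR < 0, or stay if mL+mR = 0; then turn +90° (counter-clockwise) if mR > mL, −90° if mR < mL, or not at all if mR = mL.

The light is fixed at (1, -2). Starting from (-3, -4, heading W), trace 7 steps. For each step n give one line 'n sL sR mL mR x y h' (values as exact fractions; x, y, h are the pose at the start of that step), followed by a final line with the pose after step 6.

n=0: pose=(-3,-4,W); sL=40/9, sR=200/37; mL=1060/333, mR=-160/333; mL+mR=100/37 → advance +1; mR−mL=-1220/333 → turn -1·90°
n=1: pose=(-4,-4,N); sL=50/9, sR=25/2; mL=175/18, mR=-125/36; mL+mR=25/4 → advance +1; mR−mL=-475/36 → turn -1·90°
n=2: pose=(-4,-3,E); sL=200/9, sR=200/13; mL=500/117, mR=400/117; mL+mR=100/13 → advance +1; mR−mL=-100/117 → turn -1·90°
n=3: pose=(-3,-3,S); sL=100/9, sR=100/17; mL=50/153, mR=400/153; mL+mR=50/17 → advance +1; mR−mL=350/153 → turn +1·90°
n=4: pose=(-3,-4,E); sL=40, sR=200/13; mL=-60/13, mR=160/13; mL+mR=100/13 → advance +1; mR−mL=220/13 → turn +1·90°
n=5: pose=(-2,-4,N); sL=25/2, sR=50; mL=175/4, mR=-75/4; mL+mR=25 → advance +1; mR−mL=-125/2 → turn -1·90°
n=6: pose=(-2,-3,E); sL=200, sR=40; mL=-60, mR=80; mL+mR=20 → advance +1; mR−mL=140 → turn +1·90°

0 40/9 200/37 1060/333 -160/333 -3 -4 W
1 50/9 25/2 175/18 -125/36 -4 -4 N
2 200/9 200/13 500/117 400/117 -4 -3 E
3 100/9 100/17 50/153 400/153 -3 -3 S
4 40 200/13 -60/13 160/13 -3 -4 E
5 25/2 50 175/4 -75/4 -2 -4 N
6 200 40 -60 80 -2 -3 E
final -1 -3 N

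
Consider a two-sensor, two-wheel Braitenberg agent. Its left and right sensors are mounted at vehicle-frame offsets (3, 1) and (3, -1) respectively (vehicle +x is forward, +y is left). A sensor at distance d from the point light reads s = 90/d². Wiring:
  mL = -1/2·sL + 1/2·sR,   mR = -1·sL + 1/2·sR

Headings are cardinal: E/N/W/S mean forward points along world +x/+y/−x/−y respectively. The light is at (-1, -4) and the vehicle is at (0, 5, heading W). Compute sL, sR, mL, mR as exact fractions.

45/34 45/52 -405/1768 -1575/1768

left sensor world pos  = (-3, 4); dL² = 68
right sensor world pos = (-3, 6); dR² = 104
sL = 90/68 = 45/34
sR = 90/104 = 45/52
mL = -1/2·sL + 1/2·sR = -405/1768
mR = -1·sL + 1/2·sR = -1575/1768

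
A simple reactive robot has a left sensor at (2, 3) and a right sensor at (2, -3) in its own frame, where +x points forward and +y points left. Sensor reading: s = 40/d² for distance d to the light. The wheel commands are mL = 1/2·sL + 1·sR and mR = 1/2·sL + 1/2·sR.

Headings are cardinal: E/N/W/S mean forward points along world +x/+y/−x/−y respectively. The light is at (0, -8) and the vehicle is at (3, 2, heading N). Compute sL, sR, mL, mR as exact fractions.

left sensor world pos  = (0, 4); dL² = 144
right sensor world pos = (6, 4); dR² = 180
sL = 40/144 = 5/18
sR = 40/180 = 2/9
mL = 1/2·sL + 1·sR = 13/36
mR = 1/2·sL + 1/2·sR = 1/4

5/18 2/9 13/36 1/4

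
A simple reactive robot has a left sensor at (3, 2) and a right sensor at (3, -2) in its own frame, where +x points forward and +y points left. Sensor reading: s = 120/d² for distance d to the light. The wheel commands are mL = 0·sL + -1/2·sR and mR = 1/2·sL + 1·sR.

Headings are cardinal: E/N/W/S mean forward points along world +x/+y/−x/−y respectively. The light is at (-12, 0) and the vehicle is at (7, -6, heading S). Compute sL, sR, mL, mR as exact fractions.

left sensor world pos  = (9, -9); dL² = 522
right sensor world pos = (5, -9); dR² = 370
sL = 120/522 = 20/87
sR = 120/370 = 12/37
mL = 0·sL + -1/2·sR = -6/37
mR = 1/2·sL + 1·sR = 1414/3219

20/87 12/37 -6/37 1414/3219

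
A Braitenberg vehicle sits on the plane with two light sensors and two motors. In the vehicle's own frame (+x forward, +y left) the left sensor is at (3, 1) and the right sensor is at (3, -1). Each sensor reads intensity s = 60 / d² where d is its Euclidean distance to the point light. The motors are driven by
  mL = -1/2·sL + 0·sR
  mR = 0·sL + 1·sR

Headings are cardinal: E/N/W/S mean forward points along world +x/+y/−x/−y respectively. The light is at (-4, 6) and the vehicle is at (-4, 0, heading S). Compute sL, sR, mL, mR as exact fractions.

30/41 30/41 -15/41 30/41

left sensor world pos  = (-3, -3); dL² = 82
right sensor world pos = (-5, -3); dR² = 82
sL = 60/82 = 30/41
sR = 60/82 = 30/41
mL = -1/2·sL + 0·sR = -15/41
mR = 0·sL + 1·sR = 30/41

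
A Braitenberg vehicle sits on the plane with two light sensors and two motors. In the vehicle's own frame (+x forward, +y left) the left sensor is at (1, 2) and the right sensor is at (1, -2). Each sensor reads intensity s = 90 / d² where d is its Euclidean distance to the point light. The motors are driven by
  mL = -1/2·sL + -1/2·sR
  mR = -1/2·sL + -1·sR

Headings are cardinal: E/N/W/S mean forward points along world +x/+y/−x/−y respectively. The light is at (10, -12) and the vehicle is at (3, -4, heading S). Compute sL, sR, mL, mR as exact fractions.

45/37 9/13 -459/481 -1251/962

left sensor world pos  = (5, -5); dL² = 74
right sensor world pos = (1, -5); dR² = 130
sL = 90/74 = 45/37
sR = 90/130 = 9/13
mL = -1/2·sL + -1/2·sR = -459/481
mR = -1/2·sL + -1·sR = -1251/962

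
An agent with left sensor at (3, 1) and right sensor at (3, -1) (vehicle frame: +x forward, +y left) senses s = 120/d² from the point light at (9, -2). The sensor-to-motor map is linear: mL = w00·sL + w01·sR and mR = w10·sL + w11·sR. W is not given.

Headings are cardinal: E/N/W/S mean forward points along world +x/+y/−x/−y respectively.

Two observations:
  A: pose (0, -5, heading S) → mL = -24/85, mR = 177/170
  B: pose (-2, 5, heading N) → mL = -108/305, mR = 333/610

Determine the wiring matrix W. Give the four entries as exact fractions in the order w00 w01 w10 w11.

obs A: pose=(0,-5,S) → sL=6/5, sR=15/17, mL=-24/85, mR=177/170
obs B: pose=(-2,5,N) → sL=30/61, sR=3/5, mL=-108/305, mR=333/610
sensor matrix S = [[6/5, 15/17], [30/61, 3/5]]; det S = 7416/25925
solve [mL_A; mL_B] = S·[w00; w01] and [mR_A; mR_B] = S·[w10; w11]:
  w00 = 1/2, w01 = -1, w10 = 1/2, w11 = 1/2

1/2 -1 1/2 1/2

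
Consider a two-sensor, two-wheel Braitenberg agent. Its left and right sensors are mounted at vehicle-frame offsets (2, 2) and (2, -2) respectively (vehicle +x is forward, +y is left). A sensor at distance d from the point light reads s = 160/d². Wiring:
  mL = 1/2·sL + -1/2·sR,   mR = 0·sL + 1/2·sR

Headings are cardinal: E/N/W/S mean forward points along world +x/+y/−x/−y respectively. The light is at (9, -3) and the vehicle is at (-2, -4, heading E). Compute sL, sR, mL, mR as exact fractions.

left sensor world pos  = (0, -2); dL² = 82
right sensor world pos = (0, -6); dR² = 90
sL = 160/82 = 80/41
sR = 160/90 = 16/9
mL = 1/2·sL + -1/2·sR = 32/369
mR = 0·sL + 1/2·sR = 8/9

80/41 16/9 32/369 8/9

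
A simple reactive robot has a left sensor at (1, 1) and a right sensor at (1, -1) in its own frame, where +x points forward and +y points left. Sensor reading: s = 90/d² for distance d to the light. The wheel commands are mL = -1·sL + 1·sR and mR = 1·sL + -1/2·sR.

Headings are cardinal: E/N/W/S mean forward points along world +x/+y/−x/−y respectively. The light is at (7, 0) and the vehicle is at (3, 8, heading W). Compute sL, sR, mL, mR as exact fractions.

45/37 45/53 -720/1961 3105/3922

left sensor world pos  = (2, 7); dL² = 74
right sensor world pos = (2, 9); dR² = 106
sL = 90/74 = 45/37
sR = 90/106 = 45/53
mL = -1·sL + 1·sR = -720/1961
mR = 1·sL + -1/2·sR = 3105/3922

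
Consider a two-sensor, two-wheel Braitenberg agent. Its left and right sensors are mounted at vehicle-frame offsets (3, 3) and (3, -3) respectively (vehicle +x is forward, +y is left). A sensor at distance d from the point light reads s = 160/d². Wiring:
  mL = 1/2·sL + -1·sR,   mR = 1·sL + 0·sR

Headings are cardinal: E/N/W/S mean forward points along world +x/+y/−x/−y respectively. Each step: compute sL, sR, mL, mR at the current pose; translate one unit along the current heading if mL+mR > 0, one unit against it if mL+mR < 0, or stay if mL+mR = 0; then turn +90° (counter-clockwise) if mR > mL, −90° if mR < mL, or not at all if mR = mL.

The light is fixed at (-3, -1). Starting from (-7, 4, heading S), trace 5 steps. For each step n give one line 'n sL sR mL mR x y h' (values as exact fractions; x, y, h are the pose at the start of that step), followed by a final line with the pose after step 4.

0 32 160/53 688/53 32 -7 4 S
1 16/5 80 -392/5 16/5 -7 3 E
2 160/113 160/53 -13840/5989 160/113 -8 3 N
3 5/2 8/5 -7/20 5/2 -8 2 W
4 160/9 160/81 560/81 160/9 -9 2 S
final -9 1 E

n=0: pose=(-7,4,S); sL=32, sR=160/53; mL=688/53, mR=32; mL+mR=2384/53 → advance +1; mR−mL=1008/53 → turn +1·90°
n=1: pose=(-7,3,E); sL=16/5, sR=80; mL=-392/5, mR=16/5; mL+mR=-376/5 → advance -1; mR−mL=408/5 → turn +1·90°
n=2: pose=(-8,3,N); sL=160/113, sR=160/53; mL=-13840/5989, mR=160/113; mL+mR=-5360/5989 → advance -1; mR−mL=22320/5989 → turn +1·90°
n=3: pose=(-8,2,W); sL=5/2, sR=8/5; mL=-7/20, mR=5/2; mL+mR=43/20 → advance +1; mR−mL=57/20 → turn +1·90°
n=4: pose=(-9,2,S); sL=160/9, sR=160/81; mL=560/81, mR=160/9; mL+mR=2000/81 → advance +1; mR−mL=880/81 → turn +1·90°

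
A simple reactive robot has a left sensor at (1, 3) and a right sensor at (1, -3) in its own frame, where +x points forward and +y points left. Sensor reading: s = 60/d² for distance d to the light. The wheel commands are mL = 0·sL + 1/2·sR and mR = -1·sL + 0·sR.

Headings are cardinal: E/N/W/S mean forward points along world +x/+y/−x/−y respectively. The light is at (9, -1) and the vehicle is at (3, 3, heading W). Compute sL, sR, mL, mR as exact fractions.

6/5 30/49 15/49 -6/5

left sensor world pos  = (2, 0); dL² = 50
right sensor world pos = (2, 6); dR² = 98
sL = 60/50 = 6/5
sR = 60/98 = 30/49
mL = 0·sL + 1/2·sR = 15/49
mR = -1·sL + 0·sR = -6/5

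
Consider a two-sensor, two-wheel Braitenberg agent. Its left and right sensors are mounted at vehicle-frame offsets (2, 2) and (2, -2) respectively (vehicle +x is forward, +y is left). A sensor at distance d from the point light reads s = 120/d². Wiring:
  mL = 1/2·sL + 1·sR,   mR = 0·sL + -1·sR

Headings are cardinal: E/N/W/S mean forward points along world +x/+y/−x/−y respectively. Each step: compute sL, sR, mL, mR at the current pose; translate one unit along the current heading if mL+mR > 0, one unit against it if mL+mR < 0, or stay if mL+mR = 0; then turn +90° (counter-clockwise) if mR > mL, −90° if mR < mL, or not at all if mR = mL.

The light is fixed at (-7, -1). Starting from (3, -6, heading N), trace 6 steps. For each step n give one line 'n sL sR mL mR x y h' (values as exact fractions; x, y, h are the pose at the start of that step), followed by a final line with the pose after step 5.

0 120/73 40/51 5980/3723 -40/51 3 -6 N
1 30/37 2/3 119/111 -2/3 3 -5 E
2 24/41 40/39 2108/1599 -40/39 4 -5 S
3 12/13 4/3 70/39 -4/3 4 -6 W
4 120/73 40/51 5980/3723 -40/51 3 -6 N
5 30/37 2/3 119/111 -2/3 3 -5 E
final 4 -5 S

n=0: pose=(3,-6,N); sL=120/73, sR=40/51; mL=5980/3723, mR=-40/51; mL+mR=60/73 → advance +1; mR−mL=-8900/3723 → turn -1·90°
n=1: pose=(3,-5,E); sL=30/37, sR=2/3; mL=119/111, mR=-2/3; mL+mR=15/37 → advance +1; mR−mL=-193/111 → turn -1·90°
n=2: pose=(4,-5,S); sL=24/41, sR=40/39; mL=2108/1599, mR=-40/39; mL+mR=12/41 → advance +1; mR−mL=-3748/1599 → turn -1·90°
n=3: pose=(4,-6,W); sL=12/13, sR=4/3; mL=70/39, mR=-4/3; mL+mR=6/13 → advance +1; mR−mL=-122/39 → turn -1·90°
n=4: pose=(3,-6,N); sL=120/73, sR=40/51; mL=5980/3723, mR=-40/51; mL+mR=60/73 → advance +1; mR−mL=-8900/3723 → turn -1·90°
n=5: pose=(3,-5,E); sL=30/37, sR=2/3; mL=119/111, mR=-2/3; mL+mR=15/37 → advance +1; mR−mL=-193/111 → turn -1·90°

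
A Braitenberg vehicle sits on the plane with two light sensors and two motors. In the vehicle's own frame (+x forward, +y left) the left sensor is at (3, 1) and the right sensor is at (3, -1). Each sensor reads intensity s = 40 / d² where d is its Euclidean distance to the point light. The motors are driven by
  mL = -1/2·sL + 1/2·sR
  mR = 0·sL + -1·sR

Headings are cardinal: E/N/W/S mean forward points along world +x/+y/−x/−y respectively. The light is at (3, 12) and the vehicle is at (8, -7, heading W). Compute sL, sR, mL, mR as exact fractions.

10/101 5/41 95/8282 -5/41

left sensor world pos  = (5, -8); dL² = 404
right sensor world pos = (5, -6); dR² = 328
sL = 40/404 = 10/101
sR = 40/328 = 5/41
mL = -1/2·sL + 1/2·sR = 95/8282
mR = 0·sL + -1·sR = -5/41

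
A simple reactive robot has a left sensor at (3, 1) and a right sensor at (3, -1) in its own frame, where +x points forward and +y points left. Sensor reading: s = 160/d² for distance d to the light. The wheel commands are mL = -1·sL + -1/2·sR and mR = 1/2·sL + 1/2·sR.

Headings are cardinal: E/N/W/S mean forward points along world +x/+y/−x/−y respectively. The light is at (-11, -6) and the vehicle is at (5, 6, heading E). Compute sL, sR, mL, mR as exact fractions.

16/53 80/241 -5976/12773 4048/12773

left sensor world pos  = (8, 7); dL² = 530
right sensor world pos = (8, 5); dR² = 482
sL = 160/530 = 16/53
sR = 160/482 = 80/241
mL = -1·sL + -1/2·sR = -5976/12773
mR = 1/2·sL + 1/2·sR = 4048/12773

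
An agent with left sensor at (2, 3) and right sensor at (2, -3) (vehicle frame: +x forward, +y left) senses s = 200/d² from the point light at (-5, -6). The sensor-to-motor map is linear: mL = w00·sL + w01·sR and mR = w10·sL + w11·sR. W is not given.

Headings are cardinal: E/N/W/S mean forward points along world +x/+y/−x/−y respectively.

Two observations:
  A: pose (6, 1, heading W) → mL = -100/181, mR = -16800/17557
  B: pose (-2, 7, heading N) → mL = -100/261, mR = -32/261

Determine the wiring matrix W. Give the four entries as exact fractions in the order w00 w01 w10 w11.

0 -1/2 -1 1

obs A: pose=(6,1,W) → sL=200/97, sR=200/181, mL=-100/181, mR=-16800/17557
obs B: pose=(-2,7,N) → sL=8/9, sR=200/261, mL=-100/261, mR=-32/261
sensor matrix S = [[200/97, 200/181], [8/9, 200/261]]; det S = 2739200/4582377
solve [mL_A; mL_B] = S·[w00; w01] and [mR_A; mR_B] = S·[w10; w11]:
  w00 = 0, w01 = -1/2, w10 = -1, w11 = 1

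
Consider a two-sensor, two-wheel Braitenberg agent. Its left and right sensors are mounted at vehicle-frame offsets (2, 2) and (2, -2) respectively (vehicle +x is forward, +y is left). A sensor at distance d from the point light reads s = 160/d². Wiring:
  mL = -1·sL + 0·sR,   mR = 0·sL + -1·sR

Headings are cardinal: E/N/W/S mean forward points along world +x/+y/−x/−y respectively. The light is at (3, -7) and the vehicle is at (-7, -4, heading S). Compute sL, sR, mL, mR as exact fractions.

32/13 32/29 -32/13 -32/29

left sensor world pos  = (-5, -6); dL² = 65
right sensor world pos = (-9, -6); dR² = 145
sL = 160/65 = 32/13
sR = 160/145 = 32/29
mL = -1·sL + 0·sR = -32/13
mR = 0·sL + -1·sR = -32/29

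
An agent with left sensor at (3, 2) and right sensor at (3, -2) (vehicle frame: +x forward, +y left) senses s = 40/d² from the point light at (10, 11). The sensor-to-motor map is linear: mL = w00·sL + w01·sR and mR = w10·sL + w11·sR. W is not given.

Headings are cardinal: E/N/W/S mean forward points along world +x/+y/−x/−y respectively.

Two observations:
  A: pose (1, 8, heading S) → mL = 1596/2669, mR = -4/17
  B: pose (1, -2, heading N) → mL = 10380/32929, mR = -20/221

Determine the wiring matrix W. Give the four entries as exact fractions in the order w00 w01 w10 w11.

obs A: pose=(1,8,S) → sL=8/17, sR=40/157, mL=1596/2669, mR=-4/17
obs B: pose=(1,-2,N) → sL=40/221, sR=40/149, mL=10380/32929, mR=-20/221
sensor matrix S = [[8/17, 40/157], [40/221, 40/149]]; det S = 414720/5169853
solve [mL_A; mL_B] = S·[w00; w01] and [mR_A; mR_B] = S·[w10; w11]:
  w00 = 1, w01 = 1/2, w10 = -1/2, w11 = 0

1 1/2 -1/2 0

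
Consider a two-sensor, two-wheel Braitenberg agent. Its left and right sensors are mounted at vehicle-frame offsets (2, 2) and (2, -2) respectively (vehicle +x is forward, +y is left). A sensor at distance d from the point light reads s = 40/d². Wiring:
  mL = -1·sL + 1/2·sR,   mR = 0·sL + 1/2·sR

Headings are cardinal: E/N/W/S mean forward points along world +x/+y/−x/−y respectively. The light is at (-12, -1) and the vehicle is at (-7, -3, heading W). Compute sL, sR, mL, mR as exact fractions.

left sensor world pos  = (-9, -5); dL² = 25
right sensor world pos = (-9, -1); dR² = 9
sL = 40/25 = 8/5
sR = 40/9 = 40/9
mL = -1·sL + 1/2·sR = 28/45
mR = 0·sL + 1/2·sR = 20/9

8/5 40/9 28/45 20/9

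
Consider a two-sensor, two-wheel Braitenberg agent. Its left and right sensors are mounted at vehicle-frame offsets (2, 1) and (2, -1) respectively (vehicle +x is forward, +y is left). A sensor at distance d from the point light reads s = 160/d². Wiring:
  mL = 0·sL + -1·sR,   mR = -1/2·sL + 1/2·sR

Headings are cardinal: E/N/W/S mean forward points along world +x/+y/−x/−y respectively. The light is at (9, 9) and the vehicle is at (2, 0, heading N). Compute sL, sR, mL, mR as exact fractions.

160/113 32/17 -32/17 448/1921

left sensor world pos  = (1, 2); dL² = 113
right sensor world pos = (3, 2); dR² = 85
sL = 160/113 = 160/113
sR = 160/85 = 32/17
mL = 0·sL + -1·sR = -32/17
mR = -1/2·sL + 1/2·sR = 448/1921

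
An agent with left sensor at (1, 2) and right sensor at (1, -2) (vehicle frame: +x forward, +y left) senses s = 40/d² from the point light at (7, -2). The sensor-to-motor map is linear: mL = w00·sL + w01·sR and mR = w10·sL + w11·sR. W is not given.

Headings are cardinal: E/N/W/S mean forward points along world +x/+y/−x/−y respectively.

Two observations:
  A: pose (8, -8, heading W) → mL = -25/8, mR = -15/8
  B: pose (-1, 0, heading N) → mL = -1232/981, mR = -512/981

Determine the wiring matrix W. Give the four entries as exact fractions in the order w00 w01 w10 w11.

-1 -1 1 -1

obs A: pose=(8,-8,W) → sL=5/8, sR=5/2, mL=-25/8, mR=-15/8
obs B: pose=(-1,0,N) → sL=40/109, sR=8/9, mL=-1232/981, mR=-512/981
sensor matrix S = [[5/8, 5/2], [40/109, 8/9]]; det S = -355/981
solve [mL_A; mL_B] = S·[w00; w01] and [mR_A; mR_B] = S·[w10; w11]:
  w00 = -1, w01 = -1, w10 = 1, w11 = -1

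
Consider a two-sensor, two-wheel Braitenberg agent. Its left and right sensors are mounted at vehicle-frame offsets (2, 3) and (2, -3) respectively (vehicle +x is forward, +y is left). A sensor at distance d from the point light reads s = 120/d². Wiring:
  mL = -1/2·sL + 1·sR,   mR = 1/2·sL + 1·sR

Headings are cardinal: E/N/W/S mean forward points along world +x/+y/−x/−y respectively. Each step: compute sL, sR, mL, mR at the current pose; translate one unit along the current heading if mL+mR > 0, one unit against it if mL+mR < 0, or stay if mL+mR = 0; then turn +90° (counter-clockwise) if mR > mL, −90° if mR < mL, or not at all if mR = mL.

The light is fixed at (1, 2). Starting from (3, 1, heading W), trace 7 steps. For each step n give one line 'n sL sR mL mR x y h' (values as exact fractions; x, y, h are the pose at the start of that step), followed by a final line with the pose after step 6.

0 15/2 30 105/4 135/4 3 1 W
1 24/5 120/13 444/65 756/65 2 1 S
2 12 60/17 -42/17 162/17 2 0 E
3 120 24/5 -276/5 324/5 3 0 N
4 15/2 30 105/4 135/4 3 1 W
5 24/5 120/13 444/65 756/65 2 1 S
6 12 60/17 -42/17 162/17 2 0 E
final 3 0 N

n=0: pose=(3,1,W); sL=15/2, sR=30; mL=105/4, mR=135/4; mL+mR=60 → advance +1; mR−mL=15/2 → turn +1·90°
n=1: pose=(2,1,S); sL=24/5, sR=120/13; mL=444/65, mR=756/65; mL+mR=240/13 → advance +1; mR−mL=24/5 → turn +1·90°
n=2: pose=(2,0,E); sL=12, sR=60/17; mL=-42/17, mR=162/17; mL+mR=120/17 → advance +1; mR−mL=12 → turn +1·90°
n=3: pose=(3,0,N); sL=120, sR=24/5; mL=-276/5, mR=324/5; mL+mR=48/5 → advance +1; mR−mL=120 → turn +1·90°
n=4: pose=(3,1,W); sL=15/2, sR=30; mL=105/4, mR=135/4; mL+mR=60 → advance +1; mR−mL=15/2 → turn +1·90°
n=5: pose=(2,1,S); sL=24/5, sR=120/13; mL=444/65, mR=756/65; mL+mR=240/13 → advance +1; mR−mL=24/5 → turn +1·90°
n=6: pose=(2,0,E); sL=12, sR=60/17; mL=-42/17, mR=162/17; mL+mR=120/17 → advance +1; mR−mL=12 → turn +1·90°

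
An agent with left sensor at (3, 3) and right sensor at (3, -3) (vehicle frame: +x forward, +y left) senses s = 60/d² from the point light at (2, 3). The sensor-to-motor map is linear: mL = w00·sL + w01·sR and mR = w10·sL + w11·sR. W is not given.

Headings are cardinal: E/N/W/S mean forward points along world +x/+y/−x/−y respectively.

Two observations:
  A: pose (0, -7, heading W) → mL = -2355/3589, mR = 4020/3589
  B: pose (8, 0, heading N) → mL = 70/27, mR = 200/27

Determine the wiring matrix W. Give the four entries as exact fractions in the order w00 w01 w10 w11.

1/2 -1 1 1

obs A: pose=(0,-7,W) → sL=30/97, sR=30/37, mL=-2355/3589, mR=4020/3589
obs B: pose=(8,0,N) → sL=20/3, sR=20/27, mL=70/27, mR=200/27
sensor matrix S = [[30/97, 30/37], [20/3, 20/27]]; det S = -167200/32301
solve [mL_A; mL_B] = S·[w00; w01] and [mR_A; mR_B] = S·[w10; w11]:
  w00 = 1/2, w01 = -1, w10 = 1, w11 = 1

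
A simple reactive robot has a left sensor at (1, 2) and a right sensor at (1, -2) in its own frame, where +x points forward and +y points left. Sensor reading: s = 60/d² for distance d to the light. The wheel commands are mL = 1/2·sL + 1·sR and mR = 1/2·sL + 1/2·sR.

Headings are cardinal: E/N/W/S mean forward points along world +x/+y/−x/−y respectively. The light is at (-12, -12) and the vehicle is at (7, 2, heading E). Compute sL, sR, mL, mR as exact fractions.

left sensor world pos  = (8, 4); dL² = 656
right sensor world pos = (8, 0); dR² = 544
sL = 60/656 = 15/164
sR = 60/544 = 15/136
mL = 1/2·sL + 1·sR = 435/2788
mR = 1/2·sL + 1/2·sR = 1125/11152

15/164 15/136 435/2788 1125/11152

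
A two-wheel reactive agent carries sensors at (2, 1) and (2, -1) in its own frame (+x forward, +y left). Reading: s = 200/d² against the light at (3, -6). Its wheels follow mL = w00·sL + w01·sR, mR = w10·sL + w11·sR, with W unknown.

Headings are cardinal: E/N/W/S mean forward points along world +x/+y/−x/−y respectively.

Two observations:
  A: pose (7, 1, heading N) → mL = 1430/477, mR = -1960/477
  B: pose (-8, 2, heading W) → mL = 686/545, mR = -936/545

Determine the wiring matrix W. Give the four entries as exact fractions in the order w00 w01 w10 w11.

obs A: pose=(7,1,N) → sL=20/9, sR=100/53, mL=1430/477, mR=-1960/477
obs B: pose=(-8,2,W) → sL=100/109, sR=4/5, mL=686/545, mR=-936/545
sensor matrix S = [[20/9, 100/53], [100/109, 4/5]]; det S = 2432/51993
solve [mL_A; mL_B] = S·[w00; w01] and [mR_A; mR_B] = S·[w10; w11]:
  w00 = 1/2, w01 = 1, w10 = -1, w11 = -1

1/2 1 -1 -1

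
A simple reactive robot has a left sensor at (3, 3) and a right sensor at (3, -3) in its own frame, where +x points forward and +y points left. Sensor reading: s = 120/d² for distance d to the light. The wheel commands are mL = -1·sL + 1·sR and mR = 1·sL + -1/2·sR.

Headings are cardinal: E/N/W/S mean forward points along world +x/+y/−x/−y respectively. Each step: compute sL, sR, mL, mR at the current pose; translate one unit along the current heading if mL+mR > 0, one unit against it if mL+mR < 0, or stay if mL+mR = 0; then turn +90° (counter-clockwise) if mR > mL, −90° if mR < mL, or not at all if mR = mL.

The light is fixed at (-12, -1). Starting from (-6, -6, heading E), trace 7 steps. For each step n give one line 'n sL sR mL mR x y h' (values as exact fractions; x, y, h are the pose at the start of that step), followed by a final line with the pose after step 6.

n=0: pose=(-6,-6,E); sL=24/17, sR=24/29; mL=-288/493, mR=492/493; mL+mR=12/29 → advance +1; mR−mL=780/493 → turn +1·90°
n=1: pose=(-5,-6,N); sL=6, sR=15/13; mL=-63/13, mR=141/26; mL+mR=15/26 → advance +1; mR−mL=267/26 → turn +1·90°
n=2: pose=(-5,-5,W); sL=24/13, sR=120/17; mL=1152/221, mR=-372/221; mL+mR=60/17 → advance +1; mR−mL=-1524/221 → turn -1·90°
n=3: pose=(-6,-5,N); sL=12, sR=60/41; mL=-432/41, mR=462/41; mL+mR=30/41 → advance +1; mR−mL=894/41 → turn +1·90°
n=4: pose=(-6,-4,W); sL=8/3, sR=40/3; mL=32/3, mR=-4; mL+mR=20/3 → advance +1; mR−mL=-44/3 → turn -1·90°
n=5: pose=(-7,-4,N); sL=30, sR=15/8; mL=-225/8, mR=465/16; mL+mR=15/16 → advance +1; mR−mL=915/16 → turn +1·90°
n=6: pose=(-7,-3,W); sL=120/29, sR=24; mL=576/29, mR=-228/29; mL+mR=12 → advance +1; mR−mL=-804/29 → turn -1·90°

0 24/17 24/29 -288/493 492/493 -6 -6 E
1 6 15/13 -63/13 141/26 -5 -6 N
2 24/13 120/17 1152/221 -372/221 -5 -5 W
3 12 60/41 -432/41 462/41 -6 -5 N
4 8/3 40/3 32/3 -4 -6 -4 W
5 30 15/8 -225/8 465/16 -7 -4 N
6 120/29 24 576/29 -228/29 -7 -3 W
final -8 -3 N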